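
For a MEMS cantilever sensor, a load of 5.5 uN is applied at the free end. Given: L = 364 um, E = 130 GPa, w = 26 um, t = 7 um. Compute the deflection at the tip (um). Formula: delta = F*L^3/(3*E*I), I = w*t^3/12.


Step 1: Calculate the second moment of area.
I = w * t^3 / 12 = 26 * 7^3 / 12 = 743.1667 um^4
Step 2: Convert E to consistent units (1 GPa = 1000 uN/um^2).
E = 130 GPa = 130000 uN/um^2
Step 3: Calculate tip deflection.
delta = F * L^3 / (3 * E * I)
delta = 5.5 * 364^3 / (3 * 130000 * 743.1667)
delta = 0.9152 um


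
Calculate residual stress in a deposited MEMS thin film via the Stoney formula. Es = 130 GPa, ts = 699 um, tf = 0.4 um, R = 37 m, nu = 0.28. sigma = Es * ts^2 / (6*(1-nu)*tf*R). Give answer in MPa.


Step 1: Compute numerator: Es * ts^2 = 130 * 699^2 = 63518130 (GPa*um^2)
Step 2: Compute denominator (R in um): 6*(1-nu)*tf*R = 6*0.72*0.4*37e6 = 63936000.0 (um^2)
Step 3: sigma (GPa) = 63518130 / 63936000.0 = 9.93464e-01 GPa
Step 4: Convert to MPa (x1000): sigma = 993.5 MPa


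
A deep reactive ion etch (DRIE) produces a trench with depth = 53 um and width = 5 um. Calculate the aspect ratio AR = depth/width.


Step 1: AR = depth / width
Step 2: AR = 53 / 5
AR = 10.6


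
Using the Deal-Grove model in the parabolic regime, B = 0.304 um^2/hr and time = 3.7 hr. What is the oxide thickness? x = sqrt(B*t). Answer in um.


Step 1: Compute B*t = 0.304 * 3.7 = 1.1248
Step 2: x = sqrt(1.1248)
x = 1.061 um


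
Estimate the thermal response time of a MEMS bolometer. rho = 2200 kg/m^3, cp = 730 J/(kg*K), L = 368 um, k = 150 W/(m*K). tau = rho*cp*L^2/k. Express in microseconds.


Step 1: Convert L to m: L = 368e-6 m
Step 2: L^2 = (368e-6)^2 = 1.35424e-07 m^2
Step 3: tau = 2200 * 730 * 1.35424e-07 / 150 = 1.4499396e-03 s
Step 4: Convert to microseconds (multiply by 1e6).
tau = 1449.94 us


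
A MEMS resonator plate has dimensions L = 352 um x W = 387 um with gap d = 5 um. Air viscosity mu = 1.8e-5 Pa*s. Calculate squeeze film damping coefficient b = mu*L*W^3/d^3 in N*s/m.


Step 1: Convert to SI.
L = 352e-6 m, W = 387e-6 m, d = 5e-6 m
Step 2: W^3 = (387e-6)^3 = 5.80e-11 m^3
Step 3: d^3 = (5e-6)^3 = 1.25e-16 m^3
Step 4: b = 1.8e-5 * 352e-6 * 5.80e-11 / 1.25e-16
b = 2.94e-03 N*s/m


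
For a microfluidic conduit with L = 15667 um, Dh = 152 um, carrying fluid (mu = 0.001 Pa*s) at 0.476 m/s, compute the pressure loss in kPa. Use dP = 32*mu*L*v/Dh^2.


Step 1: Convert to SI: L = 15667e-6 m, Dh = 152e-6 m
Step 2: dP = 32 * 0.001 * 15667e-6 * 0.476 / (152e-6)^2
Step 3: dP = 10328.94 Pa
Step 4: Convert to kPa: dP = 10.33 kPa


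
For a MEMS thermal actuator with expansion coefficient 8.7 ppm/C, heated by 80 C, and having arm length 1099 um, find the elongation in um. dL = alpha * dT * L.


Step 1: Convert CTE: alpha = 8.7 ppm/C = 8.7e-6 /C
Step 2: dL = 8.7e-6 * 80 * 1099
dL = 0.7649 um


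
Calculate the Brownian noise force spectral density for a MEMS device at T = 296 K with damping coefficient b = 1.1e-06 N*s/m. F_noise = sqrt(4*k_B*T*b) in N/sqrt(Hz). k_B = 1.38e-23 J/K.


Step 1: Compute 4 * k_B * T * b
= 4 * 1.38e-23 * 296 * 1.1e-06
= 1.7973e-26 N^2/Hz
Step 2: F_noise = sqrt(1.7973e-26)
F_noise = 1.34e-13 N/sqrt(Hz)


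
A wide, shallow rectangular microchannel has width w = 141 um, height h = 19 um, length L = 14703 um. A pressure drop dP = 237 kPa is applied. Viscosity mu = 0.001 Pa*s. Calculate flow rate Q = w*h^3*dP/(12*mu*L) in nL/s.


Step 1: Convert all dimensions to SI (meters).
w = 141e-6 m, h = 19e-6 m, L = 14703e-6 m, dP = 237e3 Pa
Step 2: Q = w * h^3 * dP / (12 * mu * L)
Q = 141e-6 * (19e-6)^3 * 237e3 / (12 * 0.001 * 14703e-6) = 1.29909544e-09 m^3/s
Step 3: Convert Q from m^3/s to nL/s (1 m^3 = 1e12 nL, so multiply by 1e12).
Q = 1299.095 nL/s


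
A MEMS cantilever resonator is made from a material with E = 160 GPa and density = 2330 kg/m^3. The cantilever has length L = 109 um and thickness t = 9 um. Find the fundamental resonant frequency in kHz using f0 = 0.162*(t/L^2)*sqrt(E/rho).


Step 1: Convert units to SI.
t_SI = 9e-6 m, L_SI = 109e-6 m
Step 2: Calculate sqrt(E/rho).
sqrt(160e9 / 2330) = 8286.71 m/s
Step 3: Compute f0.
f0 = 0.162 * 9e-6 / (109e-6)^2 * 8286.71 = 1016919.7 Hz = 1016.92 kHz


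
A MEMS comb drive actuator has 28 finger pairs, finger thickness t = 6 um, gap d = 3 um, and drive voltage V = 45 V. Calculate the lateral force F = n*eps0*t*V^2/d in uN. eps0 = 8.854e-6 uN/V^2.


Step 1: Parameters: n=28, eps0=8.854e-6 uN/V^2, t=6 um, V=45 V, d=3 um
Step 2: V^2 = 2025
Step 3: F = 28 * 8.854e-6 * 6 * 2025 / 3
F = 1.004 uN


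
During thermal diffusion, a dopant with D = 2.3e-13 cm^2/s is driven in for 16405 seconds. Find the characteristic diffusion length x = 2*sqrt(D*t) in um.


Step 1: Compute D*t = 2.3e-13 * 16405 = 3.77315e-09 cm^2
Step 2: sqrt(D*t) = 6.1426e-05 cm
Step 3: x = 2 * 6.1426e-05 cm = 1.22852e-04 cm
Step 4: Convert to um (1 cm = 1e4 um): x = 1.229 um


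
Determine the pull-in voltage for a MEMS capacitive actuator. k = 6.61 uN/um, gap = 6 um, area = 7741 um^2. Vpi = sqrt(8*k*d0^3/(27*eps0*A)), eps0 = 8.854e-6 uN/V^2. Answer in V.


Step 1: Compute numerator: 8 * k * d0^3 = 8 * 6.61 * 6^3 = 11422.08
Step 2: Compute denominator: 27 * eps0 * A = 27 * 8.854e-6 * 7741 = 1.850548
Step 3: Vpi = sqrt(11422.08 / 1.850548)
Vpi = 78.56 V


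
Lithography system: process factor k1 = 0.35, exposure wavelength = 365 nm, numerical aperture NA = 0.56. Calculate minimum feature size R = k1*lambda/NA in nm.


Step 1: Identify values: k1 = 0.35, lambda = 365 nm, NA = 0.56
Step 2: R = k1 * lambda / NA
R = 0.35 * 365 / 0.56
R = 228.1 nm


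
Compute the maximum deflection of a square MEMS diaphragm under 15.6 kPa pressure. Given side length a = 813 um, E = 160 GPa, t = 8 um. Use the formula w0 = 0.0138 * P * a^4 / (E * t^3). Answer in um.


Step 1: Convert pressure to compatible units (E is in GPa, so P in GPa).
P = 15.6 kPa = 15.6e-6 GPa
Step 2: Compute numerator: 0.0138 * P * a^4.
a^4 = 813^4 = 436880018961
numerator = 0.0138 * 15.6e-6 * 436880018961 = 9.405153e+04
Step 3: Compute denominator: E * t^3 = 160 * 8^3 = 81920
Step 4: w0 = numerator / denominator = 9.405153e+04 / 81920 = 1.1481 um


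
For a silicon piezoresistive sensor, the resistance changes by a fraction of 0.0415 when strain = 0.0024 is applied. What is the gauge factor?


Step 1: Identify values.
dR/R = 0.0415, strain = 0.0024
Step 2: GF = (dR/R) / strain = 0.0415 / 0.0024
GF = 17.3


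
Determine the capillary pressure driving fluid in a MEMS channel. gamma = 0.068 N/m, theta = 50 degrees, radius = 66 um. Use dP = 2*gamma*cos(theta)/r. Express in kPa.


Step 1: cos(50 deg) = 0.6428
Step 2: Convert r to m: r = 66e-6 m
Step 3: dP = 2 * 0.068 * 0.6428 / 66e-6 = 1324.6 Pa
Step 4: Convert Pa to kPa (divide by 1000).
dP = 1.32 kPa


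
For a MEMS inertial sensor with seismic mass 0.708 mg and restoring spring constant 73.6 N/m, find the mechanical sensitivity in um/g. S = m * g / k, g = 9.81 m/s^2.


Step 1: Convert mass: m = 0.708 mg = 7.08e-07 kg
Step 2: S = m * g / k = 7.08e-07 * 9.81 / 73.6
Step 3: S = 9.44e-08 m/g
Step 4: Convert to um/g: S = 0.094 um/g


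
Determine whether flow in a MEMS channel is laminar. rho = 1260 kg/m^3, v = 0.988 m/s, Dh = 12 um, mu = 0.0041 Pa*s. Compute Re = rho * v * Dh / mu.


Step 1: Convert Dh to meters: Dh = 12e-6 m
Step 2: Re = rho * v * Dh / mu
Re = 1260 * 0.988 * 12e-6 / 0.0041
Re = 3.644
Since Re = 3.644 is below ~2300, the flow is laminar.


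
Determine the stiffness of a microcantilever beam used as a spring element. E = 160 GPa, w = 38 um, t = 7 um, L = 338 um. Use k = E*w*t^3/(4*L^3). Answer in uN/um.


Step 1: Convert E to consistent units (1 GPa = 1000 uN/um^2).
E = 160 GPa = 160000 uN/um^2
Step 2: Compute t^3 = 7^3 = 343
Step 3: Compute L^3 = 338^3 = 38614472
Step 4: k = 160000 * 38 * 343 / (4 * 38614472)
k = 13.5017 uN/um


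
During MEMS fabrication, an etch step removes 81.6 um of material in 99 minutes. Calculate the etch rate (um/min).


Step 1: Etch rate = depth / time
Step 2: rate = 81.6 / 99
rate = 0.824 um/min


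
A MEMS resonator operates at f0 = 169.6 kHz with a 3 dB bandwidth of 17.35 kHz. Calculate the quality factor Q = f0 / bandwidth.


Step 1: Q = f0 / bandwidth
Step 2: Q = 169.6 / 17.35
Q = 9.8


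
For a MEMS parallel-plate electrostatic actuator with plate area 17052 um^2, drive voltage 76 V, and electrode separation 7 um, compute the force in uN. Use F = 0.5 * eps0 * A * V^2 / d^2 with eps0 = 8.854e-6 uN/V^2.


Step 1: Identify parameters.
eps0 = 8.854e-6 uN/V^2, A = 17052 um^2, V = 76 V, d = 7 um
Step 2: Compute V^2 = 76^2 = 5776
Step 3: Compute d^2 = 7^2 = 49
Step 4: F = 0.5 * 8.854e-6 * 17052 * 5776 / 49
F = 8.898 uN


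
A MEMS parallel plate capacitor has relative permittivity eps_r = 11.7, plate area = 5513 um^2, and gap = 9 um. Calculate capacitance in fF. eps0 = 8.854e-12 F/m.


Step 1: Convert area to m^2: A = 5513e-12 m^2
Step 2: Convert gap to m: d = 9e-6 m
Step 3: C = eps0 * eps_r * A / d
C = 8.854e-12 * 11.7 * 5513e-12 / 9e-6
Step 4: Convert to fF (multiply by 1e15).
C = 63.46 fF


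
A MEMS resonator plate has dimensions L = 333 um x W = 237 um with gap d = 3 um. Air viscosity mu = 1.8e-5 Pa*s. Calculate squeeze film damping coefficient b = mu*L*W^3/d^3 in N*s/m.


Step 1: Convert to SI.
L = 333e-6 m, W = 237e-6 m, d = 3e-6 m
Step 2: W^3 = (237e-6)^3 = 1.33e-11 m^3
Step 3: d^3 = (3e-6)^3 = 2.70e-17 m^3
Step 4: b = 1.8e-5 * 333e-6 * 1.33e-11 / 2.70e-17
b = 2.96e-03 N*s/m


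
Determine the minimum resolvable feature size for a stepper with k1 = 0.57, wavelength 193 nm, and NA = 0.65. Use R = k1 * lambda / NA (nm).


Step 1: Identify values: k1 = 0.57, lambda = 193 nm, NA = 0.65
Step 2: R = k1 * lambda / NA
R = 0.57 * 193 / 0.65
R = 169.2 nm


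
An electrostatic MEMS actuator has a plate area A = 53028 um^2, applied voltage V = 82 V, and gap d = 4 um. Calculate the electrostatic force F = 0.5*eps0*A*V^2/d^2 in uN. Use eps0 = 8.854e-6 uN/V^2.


Step 1: Identify parameters.
eps0 = 8.854e-6 uN/V^2, A = 53028 um^2, V = 82 V, d = 4 um
Step 2: Compute V^2 = 82^2 = 6724
Step 3: Compute d^2 = 4^2 = 16
Step 4: F = 0.5 * 8.854e-6 * 53028 * 6724 / 16
F = 98.656 uN


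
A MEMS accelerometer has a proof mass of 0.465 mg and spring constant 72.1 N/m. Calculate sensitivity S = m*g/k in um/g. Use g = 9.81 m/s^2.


Step 1: Convert mass: m = 0.465 mg = 4.65e-07 kg
Step 2: S = m * g / k = 4.65e-07 * 9.81 / 72.1
Step 3: S = 6.33e-08 m/g
Step 4: Convert to um/g: S = 0.063 um/g


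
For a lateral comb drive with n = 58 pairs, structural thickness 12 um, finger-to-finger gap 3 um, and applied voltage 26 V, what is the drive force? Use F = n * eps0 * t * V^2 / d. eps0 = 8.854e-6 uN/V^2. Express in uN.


Step 1: Parameters: n=58, eps0=8.854e-6 uN/V^2, t=12 um, V=26 V, d=3 um
Step 2: V^2 = 676
Step 3: F = 58 * 8.854e-6 * 12 * 676 / 3
F = 1.389 uN


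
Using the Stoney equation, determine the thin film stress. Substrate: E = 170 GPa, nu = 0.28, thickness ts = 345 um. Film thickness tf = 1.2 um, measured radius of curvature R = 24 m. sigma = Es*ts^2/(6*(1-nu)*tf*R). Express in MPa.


Step 1: Compute numerator: Es * ts^2 = 170 * 345^2 = 20234250 (GPa*um^2)
Step 2: Compute denominator (R in um): 6*(1-nu)*tf*R = 6*0.72*1.2*24e6 = 124416000.0 (um^2)
Step 3: sigma (GPa) = 20234250 / 124416000.0 = 1.62634e-01 GPa
Step 4: Convert to MPa (x1000): sigma = 162.6 MPa


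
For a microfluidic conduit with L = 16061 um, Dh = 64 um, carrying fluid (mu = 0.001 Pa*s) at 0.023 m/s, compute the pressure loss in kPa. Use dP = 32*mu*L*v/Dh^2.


Step 1: Convert to SI: L = 16061e-6 m, Dh = 64e-6 m
Step 2: dP = 32 * 0.001 * 16061e-6 * 0.023 / (64e-6)^2
Step 3: dP = 2885.96 Pa
Step 4: Convert to kPa: dP = 2.89 kPa


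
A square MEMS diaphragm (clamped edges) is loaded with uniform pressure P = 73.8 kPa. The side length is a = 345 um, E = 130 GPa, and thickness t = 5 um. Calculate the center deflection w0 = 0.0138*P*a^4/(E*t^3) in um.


Step 1: Convert pressure to compatible units (E is in GPa, so P in GPa).
P = 73.8 kPa = 73.8e-6 GPa
Step 2: Compute numerator: 0.0138 * P * a^4.
a^4 = 345^4 = 14166950625
numerator = 0.0138 * 73.8e-6 * 14166950625 = 1.44282e+04
Step 3: Compute denominator: E * t^3 = 130 * 5^3 = 16250
Step 4: w0 = numerator / denominator = 1.44282e+04 / 16250 = 0.8879 um


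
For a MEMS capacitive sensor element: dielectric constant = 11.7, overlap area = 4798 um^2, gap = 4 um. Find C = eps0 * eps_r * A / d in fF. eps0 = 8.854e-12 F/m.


Step 1: Convert area to m^2: A = 4798e-12 m^2
Step 2: Convert gap to m: d = 4e-6 m
Step 3: C = eps0 * eps_r * A / d
C = 8.854e-12 * 11.7 * 4798e-12 / 4e-6
Step 4: Convert to fF (multiply by 1e15).
C = 124.26 fF


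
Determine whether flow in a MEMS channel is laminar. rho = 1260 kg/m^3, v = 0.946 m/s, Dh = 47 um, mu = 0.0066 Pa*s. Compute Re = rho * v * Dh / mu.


Step 1: Convert Dh to meters: Dh = 47e-6 m
Step 2: Re = rho * v * Dh / mu
Re = 1260 * 0.946 * 47e-6 / 0.0066
Re = 8.488
Since Re = 8.488 is below ~2300, the flow is laminar.


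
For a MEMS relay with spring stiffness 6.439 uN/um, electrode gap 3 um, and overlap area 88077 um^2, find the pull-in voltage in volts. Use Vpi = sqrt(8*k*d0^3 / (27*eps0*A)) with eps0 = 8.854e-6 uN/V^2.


Step 1: Compute numerator: 8 * k * d0^3 = 8 * 6.439 * 3^3 = 1390.824
Step 2: Compute denominator: 27 * eps0 * A = 27 * 8.854e-6 * 88077 = 21.055511
Step 3: Vpi = sqrt(1390.824 / 21.055511)
Vpi = 8.13 V


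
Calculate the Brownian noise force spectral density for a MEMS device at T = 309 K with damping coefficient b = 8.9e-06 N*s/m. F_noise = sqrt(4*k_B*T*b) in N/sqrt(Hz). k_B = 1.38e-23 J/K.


Step 1: Compute 4 * k_B * T * b
= 4 * 1.38e-23 * 309 * 8.9e-06
= 1.5181e-25 N^2/Hz
Step 2: F_noise = sqrt(1.5181e-25)
F_noise = 3.90e-13 N/sqrt(Hz)


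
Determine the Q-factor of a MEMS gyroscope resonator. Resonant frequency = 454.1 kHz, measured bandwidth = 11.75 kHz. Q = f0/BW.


Step 1: Q = f0 / bandwidth
Step 2: Q = 454.1 / 11.75
Q = 38.6


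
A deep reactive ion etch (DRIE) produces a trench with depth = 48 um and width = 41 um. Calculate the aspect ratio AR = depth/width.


Step 1: AR = depth / width
Step 2: AR = 48 / 41
AR = 1.2


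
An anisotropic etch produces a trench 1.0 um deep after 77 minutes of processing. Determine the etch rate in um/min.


Step 1: Etch rate = depth / time
Step 2: rate = 1.0 / 77
rate = 0.013 um/min


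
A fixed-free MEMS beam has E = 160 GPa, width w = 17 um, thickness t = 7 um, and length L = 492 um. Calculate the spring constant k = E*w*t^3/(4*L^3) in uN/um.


Step 1: Convert E to consistent units (1 GPa = 1000 uN/um^2).
E = 160 GPa = 160000 uN/um^2
Step 2: Compute t^3 = 7^3 = 343
Step 3: Compute L^3 = 492^3 = 119095488
Step 4: k = 160000 * 17 * 343 / (4 * 119095488)
k = 1.9584 uN/um


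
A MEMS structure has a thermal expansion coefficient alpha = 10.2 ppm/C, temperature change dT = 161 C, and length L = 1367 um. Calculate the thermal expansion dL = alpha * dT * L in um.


Step 1: Convert CTE: alpha = 10.2 ppm/C = 10.2e-6 /C
Step 2: dL = 10.2e-6 * 161 * 1367
dL = 2.2449 um


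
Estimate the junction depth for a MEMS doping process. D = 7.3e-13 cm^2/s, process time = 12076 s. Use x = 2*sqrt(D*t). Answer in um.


Step 1: Compute D*t = 7.3e-13 * 12076 = 8.81548e-09 cm^2
Step 2: sqrt(D*t) = 9.38908e-05 cm
Step 3: x = 2 * 9.38908e-05 cm = 1.877816e-04 cm
Step 4: Convert to um (1 cm = 1e4 um): x = 1.878 um


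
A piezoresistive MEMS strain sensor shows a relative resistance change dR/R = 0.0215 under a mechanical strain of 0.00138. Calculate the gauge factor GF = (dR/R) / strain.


Step 1: Identify values.
dR/R = 0.0215, strain = 0.00138
Step 2: GF = (dR/R) / strain = 0.0215 / 0.00138
GF = 15.6


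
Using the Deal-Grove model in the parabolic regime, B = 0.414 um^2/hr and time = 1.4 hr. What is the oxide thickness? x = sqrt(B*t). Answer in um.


Step 1: Compute B*t = 0.414 * 1.4 = 0.5796
Step 2: x = sqrt(0.5796)
x = 0.761 um


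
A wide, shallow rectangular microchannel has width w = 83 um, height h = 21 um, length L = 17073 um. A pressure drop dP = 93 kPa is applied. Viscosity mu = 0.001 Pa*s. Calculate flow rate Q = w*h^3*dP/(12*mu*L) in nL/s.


Step 1: Convert all dimensions to SI (meters).
w = 83e-6 m, h = 21e-6 m, L = 17073e-6 m, dP = 93e3 Pa
Step 2: Q = w * h^3 * dP / (12 * mu * L)
Q = 83e-6 * (21e-6)^3 * 93e3 / (12 * 0.001 * 17073e-6) = 3.4892159e-10 m^3/s
Step 3: Convert Q from m^3/s to nL/s (1 m^3 = 1e12 nL, so multiply by 1e12).
Q = 348.922 nL/s


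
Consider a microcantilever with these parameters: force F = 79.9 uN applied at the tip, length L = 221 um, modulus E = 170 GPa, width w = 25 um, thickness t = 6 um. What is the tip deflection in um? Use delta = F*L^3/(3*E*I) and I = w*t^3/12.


Step 1: Calculate the second moment of area.
I = w * t^3 / 12 = 25 * 6^3 / 12 = 450.0 um^4
Step 2: Convert E to consistent units (1 GPa = 1000 uN/um^2).
E = 170 GPa = 170000 uN/um^2
Step 3: Calculate tip deflection.
delta = F * L^3 / (3 * E * I)
delta = 79.9 * 221^3 / (3 * 170000 * 450.0)
delta = 3.7579 um


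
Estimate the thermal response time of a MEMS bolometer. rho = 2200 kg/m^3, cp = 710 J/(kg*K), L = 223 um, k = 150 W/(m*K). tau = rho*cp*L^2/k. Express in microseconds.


Step 1: Convert L to m: L = 223e-6 m
Step 2: L^2 = (223e-6)^2 = 4.9729e-08 m^2
Step 3: tau = 2200 * 710 * 4.9729e-08 / 150 = 5.1784465e-04 s
Step 4: Convert to microseconds (multiply by 1e6).
tau = 517.845 us


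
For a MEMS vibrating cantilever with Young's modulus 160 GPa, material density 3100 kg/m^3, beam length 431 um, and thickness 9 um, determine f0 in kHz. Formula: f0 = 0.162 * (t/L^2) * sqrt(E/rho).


Step 1: Convert units to SI.
t_SI = 9e-6 m, L_SI = 431e-6 m
Step 2: Calculate sqrt(E/rho).
sqrt(160e9 / 3100) = 7184.21 m/s
Step 3: Compute f0.
f0 = 0.162 * 9e-6 / (431e-6)^2 * 7184.21 = 56387.4 Hz = 56.39 kHz


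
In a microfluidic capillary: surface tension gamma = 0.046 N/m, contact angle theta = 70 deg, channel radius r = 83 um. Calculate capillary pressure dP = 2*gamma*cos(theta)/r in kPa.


Step 1: cos(70 deg) = 0.342
Step 2: Convert r to m: r = 83e-6 m
Step 3: dP = 2 * 0.046 * 0.342 / 83e-6 = 379.1 Pa
Step 4: Convert Pa to kPa (divide by 1000).
dP = 0.38 kPa


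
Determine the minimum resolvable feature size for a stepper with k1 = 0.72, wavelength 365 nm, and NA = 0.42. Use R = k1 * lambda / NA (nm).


Step 1: Identify values: k1 = 0.72, lambda = 365 nm, NA = 0.42
Step 2: R = k1 * lambda / NA
R = 0.72 * 365 / 0.42
R = 625.7 nm


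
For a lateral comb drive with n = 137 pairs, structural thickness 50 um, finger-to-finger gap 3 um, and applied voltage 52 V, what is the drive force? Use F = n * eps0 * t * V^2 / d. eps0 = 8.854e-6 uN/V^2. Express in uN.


Step 1: Parameters: n=137, eps0=8.854e-6 uN/V^2, t=50 um, V=52 V, d=3 um
Step 2: V^2 = 2704
Step 3: F = 137 * 8.854e-6 * 50 * 2704 / 3
F = 54.666 uN


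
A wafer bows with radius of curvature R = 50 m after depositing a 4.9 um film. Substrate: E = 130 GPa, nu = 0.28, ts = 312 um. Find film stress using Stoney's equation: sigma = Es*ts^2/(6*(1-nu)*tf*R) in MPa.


Step 1: Compute numerator: Es * ts^2 = 130 * 312^2 = 12654720 (GPa*um^2)
Step 2: Compute denominator (R in um): 6*(1-nu)*tf*R = 6*0.72*4.9*50e6 = 1058400000.0 (um^2)
Step 3: sigma (GPa) = 12654720 / 1058400000.0 = 1.1956e-02 GPa
Step 4: Convert to MPa (x1000): sigma = 12.0 MPa


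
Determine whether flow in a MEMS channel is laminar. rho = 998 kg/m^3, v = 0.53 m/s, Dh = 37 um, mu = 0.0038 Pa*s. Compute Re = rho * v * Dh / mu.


Step 1: Convert Dh to meters: Dh = 37e-6 m
Step 2: Re = rho * v * Dh / mu
Re = 998 * 0.53 * 37e-6 / 0.0038
Re = 5.15
Since Re = 5.15 is below ~2300, the flow is laminar.


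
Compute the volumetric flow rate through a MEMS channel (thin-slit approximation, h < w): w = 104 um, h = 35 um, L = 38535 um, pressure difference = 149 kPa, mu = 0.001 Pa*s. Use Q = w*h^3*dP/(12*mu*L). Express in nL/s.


Step 1: Convert all dimensions to SI (meters).
w = 104e-6 m, h = 35e-6 m, L = 38535e-6 m, dP = 149e3 Pa
Step 2: Q = w * h^3 * dP / (12 * mu * L)
Q = 104e-6 * (35e-6)^3 * 149e3 / (12 * 0.001 * 38535e-6) = 1.4367696e-09 m^3/s
Step 3: Convert Q from m^3/s to nL/s (1 m^3 = 1e12 nL, so multiply by 1e12).
Q = 1436.77 nL/s


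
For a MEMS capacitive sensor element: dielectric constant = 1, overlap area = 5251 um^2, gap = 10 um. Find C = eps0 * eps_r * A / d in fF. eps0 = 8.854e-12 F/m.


Step 1: Convert area to m^2: A = 5251e-12 m^2
Step 2: Convert gap to m: d = 10e-6 m
Step 3: C = eps0 * eps_r * A / d
C = 8.854e-12 * 1 * 5251e-12 / 10e-6
Step 4: Convert to fF (multiply by 1e15).
C = 4.65 fF


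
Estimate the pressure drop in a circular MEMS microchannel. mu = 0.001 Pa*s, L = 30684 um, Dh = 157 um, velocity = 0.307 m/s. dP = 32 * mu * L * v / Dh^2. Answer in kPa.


Step 1: Convert to SI: L = 30684e-6 m, Dh = 157e-6 m
Step 2: dP = 32 * 0.001 * 30684e-6 * 0.307 / (157e-6)^2
Step 3: dP = 12229.28 Pa
Step 4: Convert to kPa: dP = 12.23 kPa


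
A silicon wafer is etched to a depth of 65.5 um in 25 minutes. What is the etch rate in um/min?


Step 1: Etch rate = depth / time
Step 2: rate = 65.5 / 25
rate = 2.62 um/min


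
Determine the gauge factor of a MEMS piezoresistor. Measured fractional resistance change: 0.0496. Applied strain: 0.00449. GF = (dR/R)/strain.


Step 1: Identify values.
dR/R = 0.0496, strain = 0.00449
Step 2: GF = (dR/R) / strain = 0.0496 / 0.00449
GF = 11.0


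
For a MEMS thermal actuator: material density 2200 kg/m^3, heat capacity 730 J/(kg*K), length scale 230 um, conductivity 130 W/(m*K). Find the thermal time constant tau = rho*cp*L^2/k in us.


Step 1: Convert L to m: L = 230e-6 m
Step 2: L^2 = (230e-6)^2 = 5.29e-08 m^2
Step 3: tau = 2200 * 730 * 5.29e-08 / 130 = 6.5351846e-04 s
Step 4: Convert to microseconds (multiply by 1e6).
tau = 653.518 us


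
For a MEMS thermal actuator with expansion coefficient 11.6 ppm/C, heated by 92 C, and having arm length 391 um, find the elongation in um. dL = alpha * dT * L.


Step 1: Convert CTE: alpha = 11.6 ppm/C = 11.6e-6 /C
Step 2: dL = 11.6e-6 * 92 * 391
dL = 0.4173 um


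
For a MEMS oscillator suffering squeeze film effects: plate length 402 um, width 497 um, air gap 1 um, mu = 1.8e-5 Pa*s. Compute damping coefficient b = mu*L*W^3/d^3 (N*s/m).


Step 1: Convert to SI.
L = 402e-6 m, W = 497e-6 m, d = 1e-6 m
Step 2: W^3 = (497e-6)^3 = 1.23e-10 m^3
Step 3: d^3 = (1e-6)^3 = 1.00e-18 m^3
Step 4: b = 1.8e-5 * 402e-6 * 1.23e-10 / 1.00e-18
b = 8.88e-01 N*s/m


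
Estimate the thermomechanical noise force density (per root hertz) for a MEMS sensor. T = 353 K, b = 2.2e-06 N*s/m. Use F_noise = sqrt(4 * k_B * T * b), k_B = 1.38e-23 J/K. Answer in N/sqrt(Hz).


Step 1: Compute 4 * k_B * T * b
= 4 * 1.38e-23 * 353 * 2.2e-06
= 4.2868e-26 N^2/Hz
Step 2: F_noise = sqrt(4.2868e-26)
F_noise = 2.07e-13 N/sqrt(Hz)


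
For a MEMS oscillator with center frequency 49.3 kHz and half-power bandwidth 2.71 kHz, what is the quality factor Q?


Step 1: Q = f0 / bandwidth
Step 2: Q = 49.3 / 2.71
Q = 18.2


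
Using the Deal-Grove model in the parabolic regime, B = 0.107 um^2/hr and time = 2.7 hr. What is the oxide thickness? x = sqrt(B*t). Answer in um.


Step 1: Compute B*t = 0.107 * 2.7 = 0.2889
Step 2: x = sqrt(0.2889)
x = 0.537 um


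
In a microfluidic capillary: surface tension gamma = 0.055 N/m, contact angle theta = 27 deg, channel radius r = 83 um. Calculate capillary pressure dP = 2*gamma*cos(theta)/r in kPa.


Step 1: cos(27 deg) = 0.891
Step 2: Convert r to m: r = 83e-6 m
Step 3: dP = 2 * 0.055 * 0.891 / 83e-6 = 1180.8 Pa
Step 4: Convert Pa to kPa (divide by 1000).
dP = 1.18 kPa


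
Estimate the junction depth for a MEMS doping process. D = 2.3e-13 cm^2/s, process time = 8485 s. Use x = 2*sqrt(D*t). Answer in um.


Step 1: Compute D*t = 2.3e-13 * 8485 = 1.95155e-09 cm^2
Step 2: sqrt(D*t) = 4.4176e-05 cm
Step 3: x = 2 * 4.4176e-05 cm = 8.8352e-05 cm
Step 4: Convert to um (1 cm = 1e4 um): x = 0.884 um


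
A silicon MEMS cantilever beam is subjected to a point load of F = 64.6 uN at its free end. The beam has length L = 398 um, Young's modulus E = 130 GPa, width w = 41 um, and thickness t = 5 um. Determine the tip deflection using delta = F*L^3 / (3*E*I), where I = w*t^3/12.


Step 1: Calculate the second moment of area.
I = w * t^3 / 12 = 41 * 5^3 / 12 = 427.0833 um^4
Step 2: Convert E to consistent units (1 GPa = 1000 uN/um^2).
E = 130 GPa = 130000 uN/um^2
Step 3: Calculate tip deflection.
delta = F * L^3 / (3 * E * I)
delta = 64.6 * 398^3 / (3 * 130000 * 427.0833)
delta = 24.4514 um


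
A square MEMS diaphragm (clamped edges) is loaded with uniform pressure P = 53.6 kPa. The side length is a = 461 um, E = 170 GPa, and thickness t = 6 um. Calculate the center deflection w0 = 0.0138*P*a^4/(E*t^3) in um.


Step 1: Convert pressure to compatible units (E is in GPa, so P in GPa).
P = 53.6 kPa = 53.6e-6 GPa
Step 2: Compute numerator: 0.0138 * P * a^4.
a^4 = 461^4 = 45165175441
numerator = 0.0138 * 53.6e-6 * 45165175441 = 3.34078e+04
Step 3: Compute denominator: E * t^3 = 170 * 6^3 = 36720
Step 4: w0 = numerator / denominator = 3.34078e+04 / 36720 = 0.9098 um


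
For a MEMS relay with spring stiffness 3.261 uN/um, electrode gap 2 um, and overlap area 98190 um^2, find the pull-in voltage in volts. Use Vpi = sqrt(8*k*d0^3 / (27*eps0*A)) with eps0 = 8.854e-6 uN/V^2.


Step 1: Compute numerator: 8 * k * d0^3 = 8 * 3.261 * 2^3 = 208.704
Step 2: Compute denominator: 27 * eps0 * A = 27 * 8.854e-6 * 98190 = 23.473105
Step 3: Vpi = sqrt(208.704 / 23.473105)
Vpi = 2.98 V


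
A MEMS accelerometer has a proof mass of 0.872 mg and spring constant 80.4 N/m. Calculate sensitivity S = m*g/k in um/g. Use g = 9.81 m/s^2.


Step 1: Convert mass: m = 0.872 mg = 8.72e-07 kg
Step 2: S = m * g / k = 8.72e-07 * 9.81 / 80.4
Step 3: S = 1.06e-07 m/g
Step 4: Convert to um/g: S = 0.106 um/g


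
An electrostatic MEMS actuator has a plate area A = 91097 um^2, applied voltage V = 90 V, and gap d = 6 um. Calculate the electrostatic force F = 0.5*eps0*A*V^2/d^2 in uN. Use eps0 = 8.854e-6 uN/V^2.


Step 1: Identify parameters.
eps0 = 8.854e-6 uN/V^2, A = 91097 um^2, V = 90 V, d = 6 um
Step 2: Compute V^2 = 90^2 = 8100
Step 3: Compute d^2 = 6^2 = 36
Step 4: F = 0.5 * 8.854e-6 * 91097 * 8100 / 36
F = 90.739 uN


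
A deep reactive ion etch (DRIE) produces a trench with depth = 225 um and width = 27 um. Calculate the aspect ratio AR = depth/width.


Step 1: AR = depth / width
Step 2: AR = 225 / 27
AR = 8.3


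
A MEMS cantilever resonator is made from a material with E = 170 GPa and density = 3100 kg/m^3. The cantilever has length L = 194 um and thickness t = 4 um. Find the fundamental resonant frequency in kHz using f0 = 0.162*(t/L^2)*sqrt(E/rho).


Step 1: Convert units to SI.
t_SI = 4e-6 m, L_SI = 194e-6 m
Step 2: Calculate sqrt(E/rho).
sqrt(170e9 / 3100) = 7405.32 m/s
Step 3: Compute f0.
f0 = 0.162 * 4e-6 / (194e-6)^2 * 7405.32 = 127501.5 Hz = 127.5 kHz


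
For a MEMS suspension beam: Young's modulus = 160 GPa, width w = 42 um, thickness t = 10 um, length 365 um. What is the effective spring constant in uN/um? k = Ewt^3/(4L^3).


Step 1: Convert E to consistent units (1 GPa = 1000 uN/um^2).
E = 160 GPa = 160000 uN/um^2
Step 2: Compute t^3 = 10^3 = 1000
Step 3: Compute L^3 = 365^3 = 48627125
Step 4: k = 160000 * 42 * 1000 / (4 * 48627125)
k = 34.5486 uN/um


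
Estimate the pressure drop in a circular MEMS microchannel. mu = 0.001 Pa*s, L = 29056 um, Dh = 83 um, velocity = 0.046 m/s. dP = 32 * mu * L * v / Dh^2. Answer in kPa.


Step 1: Convert to SI: L = 29056e-6 m, Dh = 83e-6 m
Step 2: dP = 32 * 0.001 * 29056e-6 * 0.046 / (83e-6)^2
Step 3: dP = 6208.51 Pa
Step 4: Convert to kPa: dP = 6.21 kPa


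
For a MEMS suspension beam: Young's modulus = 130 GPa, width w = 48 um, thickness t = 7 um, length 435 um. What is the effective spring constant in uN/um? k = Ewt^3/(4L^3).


Step 1: Convert E to consistent units (1 GPa = 1000 uN/um^2).
E = 130 GPa = 130000 uN/um^2
Step 2: Compute t^3 = 7^3 = 343
Step 3: Compute L^3 = 435^3 = 82312875
Step 4: k = 130000 * 48 * 343 / (4 * 82312875)
k = 6.5006 uN/um


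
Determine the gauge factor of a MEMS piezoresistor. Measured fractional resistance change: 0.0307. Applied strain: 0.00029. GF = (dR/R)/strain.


Step 1: Identify values.
dR/R = 0.0307, strain = 0.00029
Step 2: GF = (dR/R) / strain = 0.0307 / 0.00029
GF = 105.9


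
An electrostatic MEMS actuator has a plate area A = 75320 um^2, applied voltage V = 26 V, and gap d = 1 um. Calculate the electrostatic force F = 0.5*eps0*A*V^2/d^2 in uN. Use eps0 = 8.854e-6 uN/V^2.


Step 1: Identify parameters.
eps0 = 8.854e-6 uN/V^2, A = 75320 um^2, V = 26 V, d = 1 um
Step 2: Compute V^2 = 26^2 = 676
Step 3: Compute d^2 = 1^2 = 1
Step 4: F = 0.5 * 8.854e-6 * 75320 * 676 / 1
F = 225.407 uN


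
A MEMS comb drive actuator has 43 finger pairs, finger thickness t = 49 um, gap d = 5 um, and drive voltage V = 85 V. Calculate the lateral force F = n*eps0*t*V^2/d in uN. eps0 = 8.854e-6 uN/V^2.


Step 1: Parameters: n=43, eps0=8.854e-6 uN/V^2, t=49 um, V=85 V, d=5 um
Step 2: V^2 = 7225
Step 3: F = 43 * 8.854e-6 * 49 * 7225 / 5
F = 26.957 uN


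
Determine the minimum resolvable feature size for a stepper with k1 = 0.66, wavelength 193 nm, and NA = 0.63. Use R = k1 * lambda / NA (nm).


Step 1: Identify values: k1 = 0.66, lambda = 193 nm, NA = 0.63
Step 2: R = k1 * lambda / NA
R = 0.66 * 193 / 0.63
R = 202.2 nm


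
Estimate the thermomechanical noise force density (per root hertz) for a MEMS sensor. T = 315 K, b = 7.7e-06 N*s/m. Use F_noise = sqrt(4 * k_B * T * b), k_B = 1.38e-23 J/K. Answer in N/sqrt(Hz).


Step 1: Compute 4 * k_B * T * b
= 4 * 1.38e-23 * 315 * 7.7e-06
= 1.3389e-25 N^2/Hz
Step 2: F_noise = sqrt(1.3389e-25)
F_noise = 3.66e-13 N/sqrt(Hz)


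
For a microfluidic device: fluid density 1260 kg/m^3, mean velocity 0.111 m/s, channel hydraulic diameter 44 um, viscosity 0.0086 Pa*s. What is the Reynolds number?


Step 1: Convert Dh to meters: Dh = 44e-6 m
Step 2: Re = rho * v * Dh / mu
Re = 1260 * 0.111 * 44e-6 / 0.0086
Re = 0.716


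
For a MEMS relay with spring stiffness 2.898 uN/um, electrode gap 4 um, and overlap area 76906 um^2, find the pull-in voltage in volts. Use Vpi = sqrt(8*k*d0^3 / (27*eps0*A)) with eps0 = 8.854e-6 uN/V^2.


Step 1: Compute numerator: 8 * k * d0^3 = 8 * 2.898 * 4^3 = 1483.776
Step 2: Compute denominator: 27 * eps0 * A = 27 * 8.854e-6 * 76906 = 18.384995
Step 3: Vpi = sqrt(1483.776 / 18.384995)
Vpi = 8.98 V


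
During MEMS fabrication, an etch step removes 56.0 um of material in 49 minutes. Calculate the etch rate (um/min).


Step 1: Etch rate = depth / time
Step 2: rate = 56.0 / 49
rate = 1.143 um/min


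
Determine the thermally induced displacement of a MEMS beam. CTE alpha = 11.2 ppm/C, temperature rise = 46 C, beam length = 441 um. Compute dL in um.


Step 1: Convert CTE: alpha = 11.2 ppm/C = 11.2e-6 /C
Step 2: dL = 11.2e-6 * 46 * 441
dL = 0.2272 um


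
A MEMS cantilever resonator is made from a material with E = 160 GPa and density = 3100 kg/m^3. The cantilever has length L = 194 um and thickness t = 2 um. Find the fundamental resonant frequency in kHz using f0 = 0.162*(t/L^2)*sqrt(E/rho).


Step 1: Convert units to SI.
t_SI = 2e-6 m, L_SI = 194e-6 m
Step 2: Calculate sqrt(E/rho).
sqrt(160e9 / 3100) = 7184.21 m/s
Step 3: Compute f0.
f0 = 0.162 * 2e-6 / (194e-6)^2 * 7184.21 = 61847.3 Hz = 61.85 kHz


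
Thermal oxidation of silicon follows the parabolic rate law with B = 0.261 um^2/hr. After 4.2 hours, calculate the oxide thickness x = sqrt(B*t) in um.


Step 1: Compute B*t = 0.261 * 4.2 = 1.0962
Step 2: x = sqrt(1.0962)
x = 1.047 um


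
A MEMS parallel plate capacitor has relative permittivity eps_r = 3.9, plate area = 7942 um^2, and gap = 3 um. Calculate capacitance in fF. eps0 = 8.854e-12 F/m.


Step 1: Convert area to m^2: A = 7942e-12 m^2
Step 2: Convert gap to m: d = 3e-6 m
Step 3: C = eps0 * eps_r * A / d
C = 8.854e-12 * 3.9 * 7942e-12 / 3e-6
Step 4: Convert to fF (multiply by 1e15).
C = 91.41 fF


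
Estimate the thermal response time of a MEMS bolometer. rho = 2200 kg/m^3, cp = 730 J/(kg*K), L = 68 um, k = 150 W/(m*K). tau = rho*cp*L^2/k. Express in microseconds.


Step 1: Convert L to m: L = 68e-6 m
Step 2: L^2 = (68e-6)^2 = 4.624e-09 m^2
Step 3: tau = 2200 * 730 * 4.624e-09 / 150 = 4.950763e-05 s
Step 4: Convert to microseconds (multiply by 1e6).
tau = 49.508 us


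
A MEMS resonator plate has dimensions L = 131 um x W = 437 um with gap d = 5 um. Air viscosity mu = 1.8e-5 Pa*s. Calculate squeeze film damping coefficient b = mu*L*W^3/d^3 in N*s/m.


Step 1: Convert to SI.
L = 131e-6 m, W = 437e-6 m, d = 5e-6 m
Step 2: W^3 = (437e-6)^3 = 8.35e-11 m^3
Step 3: d^3 = (5e-6)^3 = 1.25e-16 m^3
Step 4: b = 1.8e-5 * 131e-6 * 8.35e-11 / 1.25e-16
b = 1.57e-03 N*s/m


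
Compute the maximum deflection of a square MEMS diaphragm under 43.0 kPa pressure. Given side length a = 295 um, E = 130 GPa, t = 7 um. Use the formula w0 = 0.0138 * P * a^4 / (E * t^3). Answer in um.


Step 1: Convert pressure to compatible units (E is in GPa, so P in GPa).
P = 43.0 kPa = 43.0e-6 GPa
Step 2: Compute numerator: 0.0138 * P * a^4.
a^4 = 295^4 = 7573350625
numerator = 0.0138 * 43.0e-6 * 7573350625 = 4.49403e+03
Step 3: Compute denominator: E * t^3 = 130 * 7^3 = 44590
Step 4: w0 = numerator / denominator = 4.49403e+03 / 44590 = 0.1008 um


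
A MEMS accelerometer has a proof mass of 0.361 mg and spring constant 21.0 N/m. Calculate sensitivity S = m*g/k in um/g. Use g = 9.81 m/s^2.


Step 1: Convert mass: m = 0.361 mg = 3.61e-07 kg
Step 2: S = m * g / k = 3.61e-07 * 9.81 / 21.0
Step 3: S = 1.69e-07 m/g
Step 4: Convert to um/g: S = 0.169 um/g


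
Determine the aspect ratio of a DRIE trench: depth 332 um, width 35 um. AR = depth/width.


Step 1: AR = depth / width
Step 2: AR = 332 / 35
AR = 9.5


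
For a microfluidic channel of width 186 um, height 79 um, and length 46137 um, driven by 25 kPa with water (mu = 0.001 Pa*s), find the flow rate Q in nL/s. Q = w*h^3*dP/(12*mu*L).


Step 1: Convert all dimensions to SI (meters).
w = 186e-6 m, h = 79e-6 m, L = 46137e-6 m, dP = 25e3 Pa
Step 2: Q = w * h^3 * dP / (12 * mu * L)
Q = 186e-6 * (79e-6)^3 * 25e3 / (12 * 0.001 * 46137e-6) = 4.14098473e-09 m^3/s
Step 3: Convert Q from m^3/s to nL/s (1 m^3 = 1e12 nL, so multiply by 1e12).
Q = 4140.985 nL/s


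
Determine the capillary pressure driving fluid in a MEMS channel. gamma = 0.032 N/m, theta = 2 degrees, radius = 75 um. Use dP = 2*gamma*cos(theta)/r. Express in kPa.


Step 1: cos(2 deg) = 0.9994
Step 2: Convert r to m: r = 75e-6 m
Step 3: dP = 2 * 0.032 * 0.9994 / 75e-6 = 852.8 Pa
Step 4: Convert Pa to kPa (divide by 1000).
dP = 0.85 kPa


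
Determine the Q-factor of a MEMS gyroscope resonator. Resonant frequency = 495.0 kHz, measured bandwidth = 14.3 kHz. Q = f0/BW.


Step 1: Q = f0 / bandwidth
Step 2: Q = 495.0 / 14.3
Q = 34.6


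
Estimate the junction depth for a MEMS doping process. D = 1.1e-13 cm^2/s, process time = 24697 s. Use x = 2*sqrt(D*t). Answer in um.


Step 1: Compute D*t = 1.1e-13 * 24697 = 2.71667e-09 cm^2
Step 2: sqrt(D*t) = 5.21217e-05 cm
Step 3: x = 2 * 5.21217e-05 cm = 1.042434e-04 cm
Step 4: Convert to um (1 cm = 1e4 um): x = 1.042 um


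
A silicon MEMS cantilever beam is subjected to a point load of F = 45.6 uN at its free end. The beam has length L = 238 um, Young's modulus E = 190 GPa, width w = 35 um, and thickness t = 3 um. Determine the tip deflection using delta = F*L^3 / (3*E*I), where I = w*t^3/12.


Step 1: Calculate the second moment of area.
I = w * t^3 / 12 = 35 * 3^3 / 12 = 78.75 um^4
Step 2: Convert E to consistent units (1 GPa = 1000 uN/um^2).
E = 190 GPa = 190000 uN/um^2
Step 3: Calculate tip deflection.
delta = F * L^3 / (3 * E * I)
delta = 45.6 * 238^3 / (3 * 190000 * 78.75)
delta = 13.6953 um


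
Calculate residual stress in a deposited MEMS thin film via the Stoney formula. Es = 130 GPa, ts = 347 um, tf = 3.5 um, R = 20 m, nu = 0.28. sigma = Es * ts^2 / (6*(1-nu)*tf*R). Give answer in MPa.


Step 1: Compute numerator: Es * ts^2 = 130 * 347^2 = 15653170 (GPa*um^2)
Step 2: Compute denominator (R in um): 6*(1-nu)*tf*R = 6*0.72*3.5*20e6 = 302400000.0 (um^2)
Step 3: sigma (GPa) = 15653170 / 302400000.0 = 5.1763e-02 GPa
Step 4: Convert to MPa (x1000): sigma = 51.8 MPa


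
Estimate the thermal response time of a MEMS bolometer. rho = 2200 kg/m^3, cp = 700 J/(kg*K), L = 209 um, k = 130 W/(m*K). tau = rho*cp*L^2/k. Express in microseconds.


Step 1: Convert L to m: L = 209e-6 m
Step 2: L^2 = (209e-6)^2 = 4.3681e-08 m^2
Step 3: tau = 2200 * 700 * 4.3681e-08 / 130 = 5.1745185e-04 s
Step 4: Convert to microseconds (multiply by 1e6).
tau = 517.452 us


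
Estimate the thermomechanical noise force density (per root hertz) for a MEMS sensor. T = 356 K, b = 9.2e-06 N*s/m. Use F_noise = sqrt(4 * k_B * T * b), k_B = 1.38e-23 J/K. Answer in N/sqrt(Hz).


Step 1: Compute 4 * k_B * T * b
= 4 * 1.38e-23 * 356 * 9.2e-06
= 1.8079e-25 N^2/Hz
Step 2: F_noise = sqrt(1.8079e-25)
F_noise = 4.25e-13 N/sqrt(Hz)


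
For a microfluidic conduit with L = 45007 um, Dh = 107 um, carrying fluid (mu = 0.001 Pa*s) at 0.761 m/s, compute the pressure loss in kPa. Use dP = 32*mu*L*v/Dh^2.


Step 1: Convert to SI: L = 45007e-6 m, Dh = 107e-6 m
Step 2: dP = 32 * 0.001 * 45007e-6 * 0.761 / (107e-6)^2
Step 3: dP = 95729.80 Pa
Step 4: Convert to kPa: dP = 95.73 kPa


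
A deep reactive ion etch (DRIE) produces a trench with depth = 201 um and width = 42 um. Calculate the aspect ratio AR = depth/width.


Step 1: AR = depth / width
Step 2: AR = 201 / 42
AR = 4.8


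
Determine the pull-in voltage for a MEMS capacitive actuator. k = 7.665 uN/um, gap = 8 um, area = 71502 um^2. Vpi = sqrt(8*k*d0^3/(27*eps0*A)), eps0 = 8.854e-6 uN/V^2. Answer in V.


Step 1: Compute numerator: 8 * k * d0^3 = 8 * 7.665 * 8^3 = 31395.84
Step 2: Compute denominator: 27 * eps0 * A = 27 * 8.854e-6 * 71502 = 17.093125
Step 3: Vpi = sqrt(31395.84 / 17.093125)
Vpi = 42.86 V


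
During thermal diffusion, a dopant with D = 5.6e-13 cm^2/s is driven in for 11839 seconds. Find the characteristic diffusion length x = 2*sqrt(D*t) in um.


Step 1: Compute D*t = 5.6e-13 * 11839 = 6.62984e-09 cm^2
Step 2: sqrt(D*t) = 8.14238e-05 cm
Step 3: x = 2 * 8.14238e-05 cm = 1.628476e-04 cm
Step 4: Convert to um (1 cm = 1e4 um): x = 1.628 um


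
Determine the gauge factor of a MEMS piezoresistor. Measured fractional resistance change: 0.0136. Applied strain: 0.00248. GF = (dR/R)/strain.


Step 1: Identify values.
dR/R = 0.0136, strain = 0.00248
Step 2: GF = (dR/R) / strain = 0.0136 / 0.00248
GF = 5.5


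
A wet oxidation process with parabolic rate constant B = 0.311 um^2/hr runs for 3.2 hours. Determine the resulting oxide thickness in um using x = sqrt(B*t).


Step 1: Compute B*t = 0.311 * 3.2 = 0.9952
Step 2: x = sqrt(0.9952)
x = 0.998 um


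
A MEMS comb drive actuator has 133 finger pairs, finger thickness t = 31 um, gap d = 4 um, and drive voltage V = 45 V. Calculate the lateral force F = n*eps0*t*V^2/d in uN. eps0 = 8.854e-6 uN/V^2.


Step 1: Parameters: n=133, eps0=8.854e-6 uN/V^2, t=31 um, V=45 V, d=4 um
Step 2: V^2 = 2025
Step 3: F = 133 * 8.854e-6 * 31 * 2025 / 4
F = 18.481 uN


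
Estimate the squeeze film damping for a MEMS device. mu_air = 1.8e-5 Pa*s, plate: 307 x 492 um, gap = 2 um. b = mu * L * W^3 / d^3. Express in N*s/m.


Step 1: Convert to SI.
L = 307e-6 m, W = 492e-6 m, d = 2e-6 m
Step 2: W^3 = (492e-6)^3 = 1.19e-10 m^3
Step 3: d^3 = (2e-6)^3 = 8.00e-18 m^3
Step 4: b = 1.8e-5 * 307e-6 * 1.19e-10 / 8.00e-18
b = 8.23e-02 N*s/m


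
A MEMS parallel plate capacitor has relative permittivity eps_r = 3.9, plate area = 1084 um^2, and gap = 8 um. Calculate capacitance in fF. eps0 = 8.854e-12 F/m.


Step 1: Convert area to m^2: A = 1084e-12 m^2
Step 2: Convert gap to m: d = 8e-6 m
Step 3: C = eps0 * eps_r * A / d
C = 8.854e-12 * 3.9 * 1084e-12 / 8e-6
Step 4: Convert to fF (multiply by 1e15).
C = 4.68 fF
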